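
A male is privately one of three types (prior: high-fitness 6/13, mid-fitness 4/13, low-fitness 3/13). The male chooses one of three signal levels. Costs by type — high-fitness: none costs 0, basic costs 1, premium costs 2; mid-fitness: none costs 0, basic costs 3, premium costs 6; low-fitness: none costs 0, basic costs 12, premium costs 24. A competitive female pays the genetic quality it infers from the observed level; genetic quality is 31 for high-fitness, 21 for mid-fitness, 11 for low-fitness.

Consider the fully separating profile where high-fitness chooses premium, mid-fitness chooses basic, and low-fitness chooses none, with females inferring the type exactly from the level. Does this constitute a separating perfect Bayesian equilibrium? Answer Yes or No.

Separating mating payoffs: premium → 31, basic → 21, none → 11.
high-fitness (assigned premium): none: 11 − 0 = 11; basic: 21 − 1 = 20; premium: 31 − 2 = 29. high-fitness stays.
mid-fitness (assigned basic): none: 11 − 0 = 11; basic: 21 − 3 = 18; premium: 31 − 6 = 25. mid-fitness prefers premium.
low-fitness (assigned none): none: 11 − 0 = 11; basic: 21 − 12 = 9; premium: 31 − 24 = 7. low-fitness stays.
At least one type deviates; the separating profile fails.

No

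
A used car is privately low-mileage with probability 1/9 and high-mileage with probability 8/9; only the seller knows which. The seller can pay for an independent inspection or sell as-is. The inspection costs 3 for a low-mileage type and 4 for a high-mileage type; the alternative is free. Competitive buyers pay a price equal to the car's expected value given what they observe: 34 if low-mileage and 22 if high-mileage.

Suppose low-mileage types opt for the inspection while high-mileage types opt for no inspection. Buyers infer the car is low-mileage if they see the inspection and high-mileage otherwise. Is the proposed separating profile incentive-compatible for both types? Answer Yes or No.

No

Under these beliefs, the inspection earns price 34 and no inspection earns price 22.
low-mileage: the inspection nets 34 − 3 = 31; no inspection nets 22. low-mileage prefers the inspection.
high-mileage: the inspection nets 34 − 4 = 30; no inspection nets 22. high-mileage would deviate to the inspection.
high-mileage has a profitable deviation, so the profile is not an equilibrium.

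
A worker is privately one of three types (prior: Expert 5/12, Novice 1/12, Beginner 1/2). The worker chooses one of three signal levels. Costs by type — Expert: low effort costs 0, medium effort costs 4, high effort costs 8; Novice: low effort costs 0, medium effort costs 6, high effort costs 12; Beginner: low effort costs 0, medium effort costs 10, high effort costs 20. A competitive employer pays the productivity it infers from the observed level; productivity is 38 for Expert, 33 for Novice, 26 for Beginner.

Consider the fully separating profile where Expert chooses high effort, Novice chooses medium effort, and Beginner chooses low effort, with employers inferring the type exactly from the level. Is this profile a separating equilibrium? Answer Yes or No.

Separating wages: high effort → 38, medium effort → 33, low effort → 26.
Expert (assigned high effort): low effort: 26 − 0 = 26; medium effort: 33 − 4 = 29; high effort: 38 − 8 = 30. Expert stays.
Novice (assigned medium effort): low effort: 26 − 0 = 26; medium effort: 33 − 6 = 27; high effort: 38 − 12 = 26. Novice stays.
Beginner (assigned low effort): low effort: 26 − 0 = 26; medium effort: 33 − 10 = 23; high effort: 38 − 20 = 18. Beginner stays.
Every type prefers its assigned level; separation holds.

Yes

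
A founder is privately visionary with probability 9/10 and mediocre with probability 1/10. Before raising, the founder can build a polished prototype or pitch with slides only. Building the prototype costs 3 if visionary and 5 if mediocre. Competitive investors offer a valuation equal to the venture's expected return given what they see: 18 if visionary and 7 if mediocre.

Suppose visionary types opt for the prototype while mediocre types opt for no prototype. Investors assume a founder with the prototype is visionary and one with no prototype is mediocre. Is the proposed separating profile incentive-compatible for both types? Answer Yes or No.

Under these beliefs, the prototype earns valuation 18 and no prototype earns valuation 7.
visionary: the prototype nets 18 − 3 = 15; no prototype nets 7. visionary prefers the prototype.
mediocre: the prototype nets 18 − 5 = 13; no prototype nets 7. mediocre would deviate to the prototype.
mediocre has a profitable deviation, so the profile is not an equilibrium.

No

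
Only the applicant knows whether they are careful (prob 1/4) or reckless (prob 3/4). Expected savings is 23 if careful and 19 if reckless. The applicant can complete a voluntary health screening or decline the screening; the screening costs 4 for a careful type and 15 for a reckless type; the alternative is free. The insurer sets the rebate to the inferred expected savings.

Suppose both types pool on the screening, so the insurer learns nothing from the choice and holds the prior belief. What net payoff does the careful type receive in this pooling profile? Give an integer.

16

Pooled rebate = 1/4·23 + 3/4·19 = 20.
careful pays cost 4 for the screening, so net payoff = 20 − 4 = 16.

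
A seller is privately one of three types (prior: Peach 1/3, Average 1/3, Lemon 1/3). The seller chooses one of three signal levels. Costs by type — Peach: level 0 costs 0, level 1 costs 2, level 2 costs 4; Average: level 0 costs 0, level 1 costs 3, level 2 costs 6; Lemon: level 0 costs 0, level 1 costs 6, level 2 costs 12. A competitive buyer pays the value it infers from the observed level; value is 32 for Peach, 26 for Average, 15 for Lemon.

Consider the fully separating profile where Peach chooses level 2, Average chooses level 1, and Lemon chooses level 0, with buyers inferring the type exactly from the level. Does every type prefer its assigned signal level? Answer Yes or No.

Separating prices: level 2 → 32, level 1 → 26, level 0 → 15.
Peach (assigned level 2): level 0: 15 − 0 = 15; level 1: 26 − 2 = 24; level 2: 32 − 4 = 28. Peach stays.
Average (assigned level 1): level 0: 15 − 0 = 15; level 1: 26 − 3 = 23; level 2: 32 − 6 = 26. Average prefers level 2.
Lemon (assigned level 0): level 0: 15 − 0 = 15; level 1: 26 − 6 = 20; level 2: 32 − 12 = 20. Lemon prefers level 1.
At least one type deviates; the separating profile fails.

No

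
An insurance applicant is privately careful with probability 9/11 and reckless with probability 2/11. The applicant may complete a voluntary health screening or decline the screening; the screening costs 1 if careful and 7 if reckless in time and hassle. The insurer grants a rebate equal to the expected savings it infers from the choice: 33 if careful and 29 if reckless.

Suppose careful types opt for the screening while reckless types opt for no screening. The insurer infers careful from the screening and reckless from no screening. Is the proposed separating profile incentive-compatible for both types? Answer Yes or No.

Yes

Under these beliefs, the screening earns rebate 33 and no screening earns rebate 29.
careful: the screening nets 33 − 1 = 32; no screening nets 29. careful prefers the screening.
reckless: the screening nets 33 − 7 = 26; no screening nets 29. reckless prefers no screening.
Neither type deviates, so the separating profile is an equilibrium.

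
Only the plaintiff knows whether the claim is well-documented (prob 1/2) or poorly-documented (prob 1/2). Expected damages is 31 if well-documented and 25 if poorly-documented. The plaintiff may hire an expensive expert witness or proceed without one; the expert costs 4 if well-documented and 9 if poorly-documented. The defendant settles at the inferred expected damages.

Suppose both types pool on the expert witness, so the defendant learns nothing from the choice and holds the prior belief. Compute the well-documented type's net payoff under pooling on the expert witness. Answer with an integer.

24

Pooled settlement = 1/2·31 + 1/2·25 = 28.
well-documented pays cost 4 for the expert witness, so net payoff = 28 − 4 = 24.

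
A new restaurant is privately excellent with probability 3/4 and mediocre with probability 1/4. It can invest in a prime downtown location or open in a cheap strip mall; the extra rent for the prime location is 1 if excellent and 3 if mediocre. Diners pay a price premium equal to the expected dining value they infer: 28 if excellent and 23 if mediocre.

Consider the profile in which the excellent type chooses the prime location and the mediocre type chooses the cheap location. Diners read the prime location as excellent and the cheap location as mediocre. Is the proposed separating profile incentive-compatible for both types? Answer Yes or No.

No

Under these beliefs, the prime location earns price premium 28 and the cheap location earns price premium 23.
excellent: the prime location nets 28 − 1 = 27; the cheap location nets 23. excellent prefers the prime location.
mediocre: the prime location nets 28 − 3 = 25; the cheap location nets 23. mediocre would deviate to the prime location.
mediocre has a profitable deviation, so the profile is not an equilibrium.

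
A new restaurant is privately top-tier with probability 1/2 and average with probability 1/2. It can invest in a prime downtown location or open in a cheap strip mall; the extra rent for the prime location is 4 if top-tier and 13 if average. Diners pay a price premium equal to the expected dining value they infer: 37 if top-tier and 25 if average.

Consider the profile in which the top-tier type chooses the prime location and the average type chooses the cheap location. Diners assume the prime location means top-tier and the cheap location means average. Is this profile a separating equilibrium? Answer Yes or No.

Under these beliefs, the prime location earns price premium 37 and the cheap location earns price premium 25.
top-tier: the prime location nets 37 − 4 = 33; the cheap location nets 25. top-tier prefers the prime location.
average: the prime location nets 37 − 13 = 24; the cheap location nets 25. average prefers the cheap location.
Neither type deviates, so the separating profile is an equilibrium.

Yes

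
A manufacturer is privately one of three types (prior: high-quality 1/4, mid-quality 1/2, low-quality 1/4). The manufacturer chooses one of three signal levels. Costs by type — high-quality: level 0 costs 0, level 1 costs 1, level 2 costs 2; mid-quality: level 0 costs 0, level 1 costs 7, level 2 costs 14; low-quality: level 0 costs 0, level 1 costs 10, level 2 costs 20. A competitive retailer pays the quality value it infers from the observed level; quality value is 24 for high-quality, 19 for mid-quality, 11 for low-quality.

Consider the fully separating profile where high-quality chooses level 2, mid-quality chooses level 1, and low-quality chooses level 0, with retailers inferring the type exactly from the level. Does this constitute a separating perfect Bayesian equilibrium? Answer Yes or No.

Separating prices: level 2 → 24, level 1 → 19, level 0 → 11.
high-quality (assigned level 2): level 0: 11 − 0 = 11; level 1: 19 − 1 = 18; level 2: 24 − 2 = 22. high-quality stays.
mid-quality (assigned level 1): level 0: 11 − 0 = 11; level 1: 19 − 7 = 12; level 2: 24 − 14 = 10. mid-quality stays.
low-quality (assigned level 0): level 0: 11 − 0 = 11; level 1: 19 − 10 = 9; level 2: 24 − 20 = 4. low-quality stays.
Every type prefers its assigned level; separation holds.

Yes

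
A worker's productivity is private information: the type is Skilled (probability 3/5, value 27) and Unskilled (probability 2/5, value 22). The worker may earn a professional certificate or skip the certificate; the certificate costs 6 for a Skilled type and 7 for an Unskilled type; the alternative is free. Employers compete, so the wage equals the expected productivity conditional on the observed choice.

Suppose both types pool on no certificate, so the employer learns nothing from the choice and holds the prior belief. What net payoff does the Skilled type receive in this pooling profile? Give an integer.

25

Pooled wage = 3/5·27 + 2/5·22 = 25.
Skilled pays no cost for no certificate, so net payoff = 25.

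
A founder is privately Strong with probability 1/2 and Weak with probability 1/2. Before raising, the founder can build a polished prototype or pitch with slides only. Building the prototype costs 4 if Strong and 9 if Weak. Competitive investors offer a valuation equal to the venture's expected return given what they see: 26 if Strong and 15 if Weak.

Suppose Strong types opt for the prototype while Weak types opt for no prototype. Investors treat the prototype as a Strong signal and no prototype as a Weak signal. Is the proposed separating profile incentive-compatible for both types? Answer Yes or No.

No

Under these beliefs, the prototype earns valuation 26 and no prototype earns valuation 15.
Strong: the prototype nets 26 − 4 = 22; no prototype nets 15. Strong prefers the prototype.
Weak: the prototype nets 26 − 9 = 17; no prototype nets 15. Weak would deviate to the prototype.
Weak has a profitable deviation, so the profile is not an equilibrium.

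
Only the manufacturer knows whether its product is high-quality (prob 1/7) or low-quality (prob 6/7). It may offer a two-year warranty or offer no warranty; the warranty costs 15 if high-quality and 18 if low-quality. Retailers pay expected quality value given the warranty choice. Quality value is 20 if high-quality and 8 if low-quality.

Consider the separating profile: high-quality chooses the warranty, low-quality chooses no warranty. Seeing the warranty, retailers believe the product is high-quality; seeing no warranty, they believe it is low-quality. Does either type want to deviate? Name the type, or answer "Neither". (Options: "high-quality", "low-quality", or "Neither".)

high-quality

The warranty pays 20; no warranty pays 8.
high-quality: assigned the warranty, nets 20 − 15 = 5; deviating to no warranty nets 8.
low-quality: assigned no warranty, nets 8; deviating to the warranty nets 20 − 18 = 2.
The high-quality type gains 3 by deviating.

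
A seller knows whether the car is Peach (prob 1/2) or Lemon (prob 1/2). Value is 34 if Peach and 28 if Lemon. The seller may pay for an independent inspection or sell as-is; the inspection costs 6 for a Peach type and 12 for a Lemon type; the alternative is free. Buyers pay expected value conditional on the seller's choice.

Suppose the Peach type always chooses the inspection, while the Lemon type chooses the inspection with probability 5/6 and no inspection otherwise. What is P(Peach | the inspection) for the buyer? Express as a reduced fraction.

P(the inspection) = (1/2)·1 + (1/2)·(5/6) = 11/12.
By Bayes' rule, P(Peach | the inspection) = (1/2) / (11/12) = 6/11.

6/11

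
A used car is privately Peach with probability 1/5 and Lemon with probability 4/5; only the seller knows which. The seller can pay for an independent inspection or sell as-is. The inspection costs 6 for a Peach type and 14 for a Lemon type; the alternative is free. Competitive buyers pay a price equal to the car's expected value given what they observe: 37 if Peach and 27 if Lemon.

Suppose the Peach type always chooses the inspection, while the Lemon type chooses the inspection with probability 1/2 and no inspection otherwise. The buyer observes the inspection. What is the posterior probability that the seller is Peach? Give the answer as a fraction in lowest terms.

1/3

P(the inspection) = (1/5)·1 + (4/5)·(1/2) = 3/5.
By Bayes' rule, P(Peach | the inspection) = (1/5) / (3/5) = 1/3.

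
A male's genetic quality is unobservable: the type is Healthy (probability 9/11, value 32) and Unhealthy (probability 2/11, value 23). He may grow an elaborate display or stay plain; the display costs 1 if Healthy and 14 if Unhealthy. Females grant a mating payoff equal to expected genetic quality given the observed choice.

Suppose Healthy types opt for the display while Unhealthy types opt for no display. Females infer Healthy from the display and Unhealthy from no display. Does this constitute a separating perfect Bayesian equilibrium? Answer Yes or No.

Under these beliefs, the display earns mating payoff 32 and no display earns mating payoff 23.
Healthy: the display nets 32 − 1 = 31; no display nets 23. Healthy prefers the display.
Unhealthy: the display nets 32 − 14 = 18; no display nets 23. Unhealthy prefers no display.
Neither type deviates, so the separating profile is an equilibrium.

Yes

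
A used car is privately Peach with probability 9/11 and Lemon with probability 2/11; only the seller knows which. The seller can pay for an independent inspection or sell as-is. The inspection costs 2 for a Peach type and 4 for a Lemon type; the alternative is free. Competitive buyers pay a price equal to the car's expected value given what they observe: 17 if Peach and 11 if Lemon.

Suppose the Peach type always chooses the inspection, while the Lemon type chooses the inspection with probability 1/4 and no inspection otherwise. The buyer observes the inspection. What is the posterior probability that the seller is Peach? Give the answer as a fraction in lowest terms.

P(the inspection) = (9/11)·1 + (2/11)·(1/4) = 19/22.
By Bayes' rule, P(Peach | the inspection) = (9/11) / (19/22) = 18/19.

18/19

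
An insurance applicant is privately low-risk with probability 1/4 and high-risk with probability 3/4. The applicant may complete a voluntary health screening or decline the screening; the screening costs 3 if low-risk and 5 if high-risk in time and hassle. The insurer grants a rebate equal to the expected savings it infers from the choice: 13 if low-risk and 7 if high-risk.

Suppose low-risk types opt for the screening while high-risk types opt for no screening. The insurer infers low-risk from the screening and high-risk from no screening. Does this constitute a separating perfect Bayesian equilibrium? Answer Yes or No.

Under these beliefs, the screening earns rebate 13 and no screening earns rebate 7.
low-risk: the screening nets 13 − 3 = 10; no screening nets 7. low-risk prefers the screening.
high-risk: the screening nets 13 − 5 = 8; no screening nets 7. high-risk would deviate to the screening.
high-risk has a profitable deviation, so the profile is not an equilibrium.

No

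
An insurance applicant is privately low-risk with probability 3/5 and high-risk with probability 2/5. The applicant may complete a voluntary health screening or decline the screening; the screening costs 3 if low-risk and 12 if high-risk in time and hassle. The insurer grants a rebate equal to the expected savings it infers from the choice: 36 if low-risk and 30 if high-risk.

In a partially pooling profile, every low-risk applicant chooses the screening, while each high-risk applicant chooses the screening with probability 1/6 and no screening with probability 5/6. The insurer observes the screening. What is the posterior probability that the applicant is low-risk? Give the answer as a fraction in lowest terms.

9/10

P(the screening) = (3/5)·1 + (2/5)·(1/6) = 2/3.
By Bayes' rule, P(low-risk | the screening) = (3/5) / (2/3) = 9/10.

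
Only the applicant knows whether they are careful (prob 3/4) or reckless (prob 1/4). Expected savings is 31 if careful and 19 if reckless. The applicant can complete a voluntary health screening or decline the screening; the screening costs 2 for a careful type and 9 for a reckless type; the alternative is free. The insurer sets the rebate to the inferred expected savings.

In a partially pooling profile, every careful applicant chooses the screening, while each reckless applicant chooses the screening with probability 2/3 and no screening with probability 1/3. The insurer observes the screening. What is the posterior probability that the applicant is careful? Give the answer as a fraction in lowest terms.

P(the screening) = (3/4)·1 + (1/4)·(2/3) = 11/12.
By Bayes' rule, P(careful | the screening) = (3/4) / (11/12) = 9/11.

9/11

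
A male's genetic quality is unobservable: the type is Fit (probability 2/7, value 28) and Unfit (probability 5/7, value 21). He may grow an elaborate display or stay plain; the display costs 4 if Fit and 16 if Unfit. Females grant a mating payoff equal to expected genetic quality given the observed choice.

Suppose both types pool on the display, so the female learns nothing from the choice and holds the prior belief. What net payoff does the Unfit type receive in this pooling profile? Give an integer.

Pooled mating payoff = 2/7·28 + 5/7·21 = 23.
Unfit pays cost 16 for the display, so net payoff = 23 − 16 = 7.

7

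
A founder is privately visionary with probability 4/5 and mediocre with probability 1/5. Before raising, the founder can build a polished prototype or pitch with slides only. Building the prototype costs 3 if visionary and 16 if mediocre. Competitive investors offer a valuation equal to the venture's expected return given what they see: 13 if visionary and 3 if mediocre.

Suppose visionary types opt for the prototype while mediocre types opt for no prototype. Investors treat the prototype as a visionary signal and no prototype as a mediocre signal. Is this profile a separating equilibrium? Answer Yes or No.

Under these beliefs, the prototype earns valuation 13 and no prototype earns valuation 3.
visionary: the prototype nets 13 − 3 = 10; no prototype nets 3. visionary prefers the prototype.
mediocre: the prototype nets 13 − 16 = -3; no prototype nets 3. mediocre prefers no prototype.
Neither type deviates, so the separating profile is an equilibrium.

Yes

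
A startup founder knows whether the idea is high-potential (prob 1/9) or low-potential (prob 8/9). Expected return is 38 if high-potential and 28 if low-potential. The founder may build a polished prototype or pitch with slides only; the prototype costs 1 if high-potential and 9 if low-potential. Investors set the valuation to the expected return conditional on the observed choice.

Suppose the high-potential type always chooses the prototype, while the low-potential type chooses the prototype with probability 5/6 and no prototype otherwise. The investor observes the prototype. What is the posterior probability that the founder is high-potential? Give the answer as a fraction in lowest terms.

P(the prototype) = (1/9)·1 + (8/9)·(5/6) = 23/27.
By Bayes' rule, P(high-potential | the prototype) = (1/9) / (23/27) = 3/23.

3/23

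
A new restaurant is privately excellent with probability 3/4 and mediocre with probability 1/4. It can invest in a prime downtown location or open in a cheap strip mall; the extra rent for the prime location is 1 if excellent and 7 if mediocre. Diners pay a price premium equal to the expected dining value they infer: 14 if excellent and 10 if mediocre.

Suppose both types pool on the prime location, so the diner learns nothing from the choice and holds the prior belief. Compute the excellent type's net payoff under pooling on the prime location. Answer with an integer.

Pooled price premium = 3/4·14 + 1/4·10 = 13.
excellent pays cost 1 for the prime location, so net payoff = 13 − 1 = 12.

12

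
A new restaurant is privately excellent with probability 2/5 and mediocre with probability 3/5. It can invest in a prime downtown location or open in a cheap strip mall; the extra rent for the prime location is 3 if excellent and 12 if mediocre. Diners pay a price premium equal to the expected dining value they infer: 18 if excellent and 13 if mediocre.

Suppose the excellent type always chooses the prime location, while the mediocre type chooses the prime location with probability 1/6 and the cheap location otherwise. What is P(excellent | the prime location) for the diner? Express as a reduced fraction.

4/5

P(the prime location) = (2/5)·1 + (3/5)·(1/6) = 1/2.
By Bayes' rule, P(excellent | the prime location) = (2/5) / (1/2) = 4/5.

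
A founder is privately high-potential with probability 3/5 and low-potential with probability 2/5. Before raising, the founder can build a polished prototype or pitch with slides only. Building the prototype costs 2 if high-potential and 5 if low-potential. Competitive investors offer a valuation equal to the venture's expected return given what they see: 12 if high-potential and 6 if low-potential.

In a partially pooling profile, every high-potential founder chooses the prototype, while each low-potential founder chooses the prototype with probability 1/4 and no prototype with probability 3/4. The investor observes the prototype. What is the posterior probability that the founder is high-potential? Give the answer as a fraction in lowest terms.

6/7

P(the prototype) = (3/5)·1 + (2/5)·(1/4) = 7/10.
By Bayes' rule, P(high-potential | the prototype) = (3/5) / (7/10) = 6/7.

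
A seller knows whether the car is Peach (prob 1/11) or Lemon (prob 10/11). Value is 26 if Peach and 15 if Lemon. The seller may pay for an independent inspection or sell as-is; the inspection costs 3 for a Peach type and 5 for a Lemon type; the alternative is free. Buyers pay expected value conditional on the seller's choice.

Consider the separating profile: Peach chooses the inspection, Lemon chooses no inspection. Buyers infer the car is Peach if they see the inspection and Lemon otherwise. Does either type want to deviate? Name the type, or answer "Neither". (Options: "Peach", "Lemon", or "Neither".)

Lemon

The inspection pays 26; no inspection pays 15.
Peach: assigned the inspection, nets 26 − 3 = 23; deviating to no inspection nets 15.
Lemon: assigned no inspection, nets 15; deviating to the inspection nets 26 − 5 = 21.
The Lemon type gains 6 by deviating.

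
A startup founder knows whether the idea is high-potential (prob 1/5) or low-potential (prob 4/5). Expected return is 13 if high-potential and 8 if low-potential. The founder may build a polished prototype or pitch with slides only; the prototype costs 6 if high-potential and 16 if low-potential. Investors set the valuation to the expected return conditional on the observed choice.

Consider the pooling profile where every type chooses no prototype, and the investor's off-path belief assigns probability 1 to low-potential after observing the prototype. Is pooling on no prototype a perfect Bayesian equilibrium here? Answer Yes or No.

On path, the investor holds the prior and pays 1/5·13 + 4/5·8 = 9. Off path (the prototype), believing low-potential, it pays 8.
high-potential: no prototype nets 9; the prototype nets 8 − 6 = 2. high-potential stays.
low-potential: no prototype nets 9; the prototype nets 8 − 16 = -8. low-potential stays.
No type deviates, so pooling is sustained.

Yes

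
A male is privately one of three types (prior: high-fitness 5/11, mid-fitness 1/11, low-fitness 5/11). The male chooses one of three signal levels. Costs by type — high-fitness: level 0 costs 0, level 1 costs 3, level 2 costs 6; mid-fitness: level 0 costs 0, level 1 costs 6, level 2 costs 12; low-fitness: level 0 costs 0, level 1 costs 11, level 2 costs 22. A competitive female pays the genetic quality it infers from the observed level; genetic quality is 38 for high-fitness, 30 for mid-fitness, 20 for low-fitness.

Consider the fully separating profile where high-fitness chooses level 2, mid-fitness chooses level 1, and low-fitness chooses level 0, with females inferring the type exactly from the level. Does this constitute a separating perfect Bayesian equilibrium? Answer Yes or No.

Separating mating payoffs: level 2 → 38, level 1 → 30, level 0 → 20.
high-fitness (assigned level 2): level 0: 20 − 0 = 20; level 1: 30 − 3 = 27; level 2: 38 − 6 = 32. high-fitness stays.
mid-fitness (assigned level 1): level 0: 20 − 0 = 20; level 1: 30 − 6 = 24; level 2: 38 − 12 = 26. mid-fitness prefers level 2.
low-fitness (assigned level 0): level 0: 20 − 0 = 20; level 1: 30 − 11 = 19; level 2: 38 − 22 = 16. low-fitness stays.
At least one type deviates; the separating profile fails.

No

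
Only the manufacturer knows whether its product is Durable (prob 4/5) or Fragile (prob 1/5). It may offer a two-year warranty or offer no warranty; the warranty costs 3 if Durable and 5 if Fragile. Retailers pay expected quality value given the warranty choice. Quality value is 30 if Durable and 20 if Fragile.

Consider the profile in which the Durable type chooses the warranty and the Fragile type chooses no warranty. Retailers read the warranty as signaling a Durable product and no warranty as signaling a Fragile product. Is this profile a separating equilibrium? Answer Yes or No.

No

Under these beliefs, the warranty earns price 30 and no warranty earns price 20.
Durable: the warranty nets 30 − 3 = 27; no warranty nets 20. Durable prefers the warranty.
Fragile: the warranty nets 30 − 5 = 25; no warranty nets 20. Fragile would deviate to the warranty.
Fragile has a profitable deviation, so the profile is not an equilibrium.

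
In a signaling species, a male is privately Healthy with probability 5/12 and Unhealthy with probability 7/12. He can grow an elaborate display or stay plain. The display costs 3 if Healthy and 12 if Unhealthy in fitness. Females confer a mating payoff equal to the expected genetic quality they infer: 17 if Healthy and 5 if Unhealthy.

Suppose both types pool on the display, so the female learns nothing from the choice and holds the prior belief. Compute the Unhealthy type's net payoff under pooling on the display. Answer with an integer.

-2

Pooled mating payoff = 5/12·17 + 7/12·5 = 10.
Unhealthy pays cost 12 for the display, so net payoff = 10 − 12 = -2.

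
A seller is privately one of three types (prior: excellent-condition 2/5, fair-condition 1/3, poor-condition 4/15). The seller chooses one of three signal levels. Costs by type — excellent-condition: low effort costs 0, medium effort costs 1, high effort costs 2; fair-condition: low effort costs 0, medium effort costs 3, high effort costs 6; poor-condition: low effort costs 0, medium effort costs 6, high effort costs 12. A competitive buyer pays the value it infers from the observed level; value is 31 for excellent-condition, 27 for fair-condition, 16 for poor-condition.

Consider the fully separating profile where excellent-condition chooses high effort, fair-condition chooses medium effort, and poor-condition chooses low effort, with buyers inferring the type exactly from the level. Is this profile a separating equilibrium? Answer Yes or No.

No

Separating prices: high effort → 31, medium effort → 27, low effort → 16.
excellent-condition (assigned high effort): low effort: 16 − 0 = 16; medium effort: 27 − 1 = 26; high effort: 31 − 2 = 29. excellent-condition stays.
fair-condition (assigned medium effort): low effort: 16 − 0 = 16; medium effort: 27 − 3 = 24; high effort: 31 − 6 = 25. fair-condition prefers high effort.
poor-condition (assigned low effort): low effort: 16 − 0 = 16; medium effort: 27 − 6 = 21; high effort: 31 − 12 = 19. poor-condition prefers medium effort.
At least one type deviates; the separating profile fails.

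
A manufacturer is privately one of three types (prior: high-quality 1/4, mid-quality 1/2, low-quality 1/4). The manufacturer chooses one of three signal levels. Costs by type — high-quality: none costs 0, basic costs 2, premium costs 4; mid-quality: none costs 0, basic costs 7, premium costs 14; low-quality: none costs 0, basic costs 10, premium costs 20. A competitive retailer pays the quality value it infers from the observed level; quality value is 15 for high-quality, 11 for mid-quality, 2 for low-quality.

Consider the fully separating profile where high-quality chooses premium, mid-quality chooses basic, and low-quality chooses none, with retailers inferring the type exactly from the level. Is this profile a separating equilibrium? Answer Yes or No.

Yes

Separating prices: premium → 15, basic → 11, none → 2.
high-quality (assigned premium): none: 2 − 0 = 2; basic: 11 − 2 = 9; premium: 15 − 4 = 11. high-quality stays.
mid-quality (assigned basic): none: 2 − 0 = 2; basic: 11 − 7 = 4; premium: 15 − 14 = 1. mid-quality stays.
low-quality (assigned none): none: 2 − 0 = 2; basic: 11 − 10 = 1; premium: 15 − 20 = -5. low-quality stays.
Every type prefers its assigned level; separation holds.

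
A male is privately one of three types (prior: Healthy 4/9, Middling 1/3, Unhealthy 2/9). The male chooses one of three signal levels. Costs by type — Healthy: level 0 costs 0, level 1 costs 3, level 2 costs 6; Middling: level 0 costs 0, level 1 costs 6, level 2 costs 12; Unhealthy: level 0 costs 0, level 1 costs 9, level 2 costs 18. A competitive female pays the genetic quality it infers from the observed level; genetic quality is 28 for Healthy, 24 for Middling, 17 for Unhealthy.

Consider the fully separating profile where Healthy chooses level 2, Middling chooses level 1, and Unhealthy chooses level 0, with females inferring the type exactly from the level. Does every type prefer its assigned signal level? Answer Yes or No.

Separating mating payoffs: level 2 → 28, level 1 → 24, level 0 → 17.
Healthy (assigned level 2): level 0: 17 − 0 = 17; level 1: 24 − 3 = 21; level 2: 28 − 6 = 22. Healthy stays.
Middling (assigned level 1): level 0: 17 − 0 = 17; level 1: 24 − 6 = 18; level 2: 28 − 12 = 16. Middling stays.
Unhealthy (assigned level 0): level 0: 17 − 0 = 17; level 1: 24 − 9 = 15; level 2: 28 − 18 = 10. Unhealthy stays.
Every type prefers its assigned level; separation holds.

Yes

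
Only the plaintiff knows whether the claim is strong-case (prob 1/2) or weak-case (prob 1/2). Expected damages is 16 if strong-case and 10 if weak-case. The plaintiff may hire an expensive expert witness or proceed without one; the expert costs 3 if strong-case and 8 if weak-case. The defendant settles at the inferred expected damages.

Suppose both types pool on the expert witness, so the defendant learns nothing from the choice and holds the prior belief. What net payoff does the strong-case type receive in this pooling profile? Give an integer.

Pooled settlement = 1/2·16 + 1/2·10 = 13.
strong-case pays cost 3 for the expert witness, so net payoff = 13 − 3 = 10.

10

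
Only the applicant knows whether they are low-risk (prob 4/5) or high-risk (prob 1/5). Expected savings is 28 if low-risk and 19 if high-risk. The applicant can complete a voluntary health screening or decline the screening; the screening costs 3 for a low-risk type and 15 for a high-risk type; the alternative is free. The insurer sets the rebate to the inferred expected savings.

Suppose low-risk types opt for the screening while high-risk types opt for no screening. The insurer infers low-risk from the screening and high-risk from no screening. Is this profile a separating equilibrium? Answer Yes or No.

Under these beliefs, the screening earns rebate 28 and no screening earns rebate 19.
low-risk: the screening nets 28 − 3 = 25; no screening nets 19. low-risk prefers the screening.
high-risk: the screening nets 28 − 15 = 13; no screening nets 19. high-risk prefers no screening.
Neither type deviates, so the separating profile is an equilibrium.

Yes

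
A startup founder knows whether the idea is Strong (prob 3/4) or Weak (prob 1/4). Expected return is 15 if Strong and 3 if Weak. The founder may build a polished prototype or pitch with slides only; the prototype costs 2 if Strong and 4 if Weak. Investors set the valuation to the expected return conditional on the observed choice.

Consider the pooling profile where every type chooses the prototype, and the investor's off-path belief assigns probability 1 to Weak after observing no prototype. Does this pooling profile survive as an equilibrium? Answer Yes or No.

Yes

On path, the investor holds the prior and pays 3/4·15 + 1/4·3 = 12. Off path (no prototype), believing Weak, it pays 3.
Strong: the prototype nets 12 − 2 = 10; no prototype nets 3. Strong stays.
Weak: the prototype nets 12 − 4 = 8; no prototype nets 3. Weak stays.
No type deviates, so pooling is sustained.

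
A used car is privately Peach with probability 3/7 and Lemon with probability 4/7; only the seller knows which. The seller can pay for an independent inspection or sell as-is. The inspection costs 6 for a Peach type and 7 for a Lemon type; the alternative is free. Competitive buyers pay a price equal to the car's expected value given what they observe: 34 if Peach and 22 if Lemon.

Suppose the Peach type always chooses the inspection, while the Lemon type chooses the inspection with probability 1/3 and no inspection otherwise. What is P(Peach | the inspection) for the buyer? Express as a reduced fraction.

9/13

P(the inspection) = (3/7)·1 + (4/7)·(1/3) = 13/21.
By Bayes' rule, P(Peach | the inspection) = (3/7) / (13/21) = 9/13.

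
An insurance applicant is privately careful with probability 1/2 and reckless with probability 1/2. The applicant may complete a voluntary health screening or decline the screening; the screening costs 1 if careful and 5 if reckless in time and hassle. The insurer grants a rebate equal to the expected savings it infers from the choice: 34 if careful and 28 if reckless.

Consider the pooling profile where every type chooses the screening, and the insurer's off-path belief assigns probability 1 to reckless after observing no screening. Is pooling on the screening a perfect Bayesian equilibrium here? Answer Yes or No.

No

On path, the insurer holds the prior and pays 1/2·34 + 1/2·28 = 31. Off path (no screening), believing reckless, it pays 28.
careful: the screening nets 31 − 1 = 30; no screening nets 28. careful stays.
reckless: the screening nets 31 − 5 = 26; no screening nets 28. reckless would deviate.
A type deviates, so pooling fails.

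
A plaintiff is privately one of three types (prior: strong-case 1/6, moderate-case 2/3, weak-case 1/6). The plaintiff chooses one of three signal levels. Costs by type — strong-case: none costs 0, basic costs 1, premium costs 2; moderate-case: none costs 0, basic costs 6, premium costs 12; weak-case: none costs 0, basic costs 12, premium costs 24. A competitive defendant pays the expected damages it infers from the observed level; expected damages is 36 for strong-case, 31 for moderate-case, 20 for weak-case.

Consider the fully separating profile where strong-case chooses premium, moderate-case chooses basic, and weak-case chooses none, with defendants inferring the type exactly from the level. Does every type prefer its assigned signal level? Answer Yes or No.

Yes

Separating settlements: premium → 36, basic → 31, none → 20.
strong-case (assigned premium): none: 20 − 0 = 20; basic: 31 − 1 = 30; premium: 36 − 2 = 34. strong-case stays.
moderate-case (assigned basic): none: 20 − 0 = 20; basic: 31 − 6 = 25; premium: 36 − 12 = 24. moderate-case stays.
weak-case (assigned none): none: 20 − 0 = 20; basic: 31 − 12 = 19; premium: 36 − 24 = 12. weak-case stays.
Every type prefers its assigned level; separation holds.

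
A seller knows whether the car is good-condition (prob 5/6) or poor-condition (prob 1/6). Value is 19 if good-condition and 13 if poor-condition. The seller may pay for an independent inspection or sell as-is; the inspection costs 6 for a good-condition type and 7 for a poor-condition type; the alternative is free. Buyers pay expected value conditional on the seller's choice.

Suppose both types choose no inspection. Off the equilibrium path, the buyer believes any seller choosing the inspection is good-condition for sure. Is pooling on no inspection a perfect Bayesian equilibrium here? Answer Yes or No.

On path, the buyer holds the prior and pays 5/6·19 + 1/6·13 = 18. Off path (the inspection), believing good-condition, it pays 19.
good-condition: no inspection nets 18; the inspection nets 19 − 6 = 13. good-condition stays.
poor-condition: no inspection nets 18; the inspection nets 19 − 7 = 12. poor-condition stays.
No type deviates, so pooling is sustained.

Yes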